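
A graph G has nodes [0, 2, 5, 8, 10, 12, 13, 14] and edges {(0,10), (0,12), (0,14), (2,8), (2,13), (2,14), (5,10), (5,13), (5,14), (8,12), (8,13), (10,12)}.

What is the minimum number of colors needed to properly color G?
χ(G) = 3

Clique number ω(G) = 3 (lower bound: χ ≥ ω).
The clique on [0, 10, 12] has size 3, forcing χ ≥ 3, and the coloring below uses 3 colors, so χ(G) = 3.
A valid 3-coloring: color 1: [2, 5, 12]; color 2: [10, 13, 14]; color 3: [0, 8].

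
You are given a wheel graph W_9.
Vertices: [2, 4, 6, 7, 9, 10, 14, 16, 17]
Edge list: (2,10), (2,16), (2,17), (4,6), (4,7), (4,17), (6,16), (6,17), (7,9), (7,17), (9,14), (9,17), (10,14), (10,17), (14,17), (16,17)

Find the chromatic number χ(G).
Clique number ω(G) = 3 (lower bound: χ ≥ ω).
The clique on [2, 16, 17] has size 3, forcing χ ≥ 3, and the coloring below uses 3 colors, so χ(G) = 3.
A valid 3-coloring: color 1: [17]; color 2: [4, 9, 10, 16]; color 3: [2, 6, 7, 14].

χ(G) = 3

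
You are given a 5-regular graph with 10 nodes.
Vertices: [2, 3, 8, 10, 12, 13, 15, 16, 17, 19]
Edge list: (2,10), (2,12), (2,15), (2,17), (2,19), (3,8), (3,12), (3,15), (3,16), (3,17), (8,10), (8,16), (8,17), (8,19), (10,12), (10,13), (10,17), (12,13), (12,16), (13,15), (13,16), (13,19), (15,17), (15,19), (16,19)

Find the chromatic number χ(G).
χ(G) = 4

Clique number ω(G) = 3 (lower bound: χ ≥ ω).
Odd cycle [8, 19, 13, 12, 3] needs 3 colors (χ ≥ 3).
Vertex 16 is adjacent to every vertex of [3, 8, 12, 13, 19], which already need 3 colors among themselves, so 16 needs a new color (χ ≥ 4).
The coloring below uses 4 colors, so χ(G) = 4.
A valid 4-coloring: color 1: [2, 16]; color 2: [8, 12, 15]; color 3: [3, 10, 19]; color 4: [13, 17].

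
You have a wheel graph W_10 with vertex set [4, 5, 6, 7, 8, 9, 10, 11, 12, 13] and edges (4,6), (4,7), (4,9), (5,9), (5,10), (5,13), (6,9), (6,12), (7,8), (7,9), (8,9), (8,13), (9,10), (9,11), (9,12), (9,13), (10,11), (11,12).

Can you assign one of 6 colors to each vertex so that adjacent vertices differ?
Yes, G is 6-colorable

A valid 6-coloring: color 1: [9]; color 2: [7, 10, 12, 13]; color 3: [4, 5, 8, 11]; color 4: [6].
(χ(G) = 4 ≤ 6.)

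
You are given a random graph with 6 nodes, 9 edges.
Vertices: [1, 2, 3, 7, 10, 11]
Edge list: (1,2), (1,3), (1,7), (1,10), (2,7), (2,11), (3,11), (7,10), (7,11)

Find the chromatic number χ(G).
χ(G) = 3

Clique number ω(G) = 3 (lower bound: χ ≥ ω).
The clique on [1, 7, 10] has size 3, forcing χ ≥ 3, and the coloring below uses 3 colors, so χ(G) = 3.
A valid 3-coloring: color 1: [1, 11]; color 2: [3, 7]; color 3: [2, 10].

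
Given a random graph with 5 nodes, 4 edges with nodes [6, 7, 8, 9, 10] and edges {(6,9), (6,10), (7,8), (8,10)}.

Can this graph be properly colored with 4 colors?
Yes, G is 4-colorable

A valid 4-coloring: color 1: [7, 9, 10]; color 2: [6, 8].
(χ(G) = 2 ≤ 4.)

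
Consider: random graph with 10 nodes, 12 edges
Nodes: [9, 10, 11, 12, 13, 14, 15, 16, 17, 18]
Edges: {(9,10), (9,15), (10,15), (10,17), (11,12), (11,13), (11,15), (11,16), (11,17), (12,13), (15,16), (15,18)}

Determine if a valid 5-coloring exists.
A valid 5-coloring: color 1: [10, 11, 14, 18]; color 2: [12, 15, 17]; color 3: [9, 13, 16].
(χ(G) = 3 ≤ 5.)

Yes, G is 5-colorable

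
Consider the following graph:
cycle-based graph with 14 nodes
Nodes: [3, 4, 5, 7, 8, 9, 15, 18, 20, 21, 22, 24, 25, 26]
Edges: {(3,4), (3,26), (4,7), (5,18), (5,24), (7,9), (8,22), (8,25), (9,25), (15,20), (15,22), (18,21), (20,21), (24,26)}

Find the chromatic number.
χ(G) = 2

Clique number ω(G) = 2 (lower bound: χ ≥ ω).
The graph is bipartite (no odd cycle), so 2 colors suffice: χ(G) = 2.
A valid 2-coloring: color 1: [4, 5, 8, 9, 15, 21, 26]; color 2: [3, 7, 18, 20, 22, 24, 25].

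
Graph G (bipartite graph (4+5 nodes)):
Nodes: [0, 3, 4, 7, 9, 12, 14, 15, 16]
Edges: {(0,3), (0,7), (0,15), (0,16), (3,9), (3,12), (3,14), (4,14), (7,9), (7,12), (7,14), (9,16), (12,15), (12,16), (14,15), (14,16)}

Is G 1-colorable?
Edge (0,16) forces its endpoints to differ, so 1 color is not enough.

No, G is not 1-colorable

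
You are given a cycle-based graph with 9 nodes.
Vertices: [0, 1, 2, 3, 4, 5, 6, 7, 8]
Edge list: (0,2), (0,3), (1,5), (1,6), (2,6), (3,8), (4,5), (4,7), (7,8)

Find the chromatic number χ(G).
χ(G) = 3

Clique number ω(G) = 2 (lower bound: χ ≥ ω).
Odd cycle [8, 7, 4, 5, 1, 6, 2, 0, 3] needs 3 colors (χ ≥ 3).
The coloring below uses 3 colors, so χ(G) = 3.
A valid 3-coloring: color 1: [0, 1, 4, 8]; color 2: [3, 5, 6, 7]; color 3: [2].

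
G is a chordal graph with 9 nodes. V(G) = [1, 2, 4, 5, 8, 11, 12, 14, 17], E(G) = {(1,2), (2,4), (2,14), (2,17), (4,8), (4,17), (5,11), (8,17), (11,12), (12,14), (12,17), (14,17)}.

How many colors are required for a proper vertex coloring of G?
Clique number ω(G) = 3 (lower bound: χ ≥ ω).
The clique on [4, 8, 17] has size 3, forcing χ ≥ 3, and the coloring below uses 3 colors, so χ(G) = 3.
A valid 3-coloring: color 1: [1, 11, 17]; color 2: [2, 5, 8, 12]; color 3: [4, 14].

χ(G) = 3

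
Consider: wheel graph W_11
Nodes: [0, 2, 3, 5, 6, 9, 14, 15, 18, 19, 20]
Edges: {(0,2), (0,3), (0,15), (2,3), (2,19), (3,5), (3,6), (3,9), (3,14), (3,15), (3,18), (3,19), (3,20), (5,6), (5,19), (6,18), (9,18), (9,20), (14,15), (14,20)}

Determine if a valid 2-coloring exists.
The clique on vertices [0, 2, 3] has size 3 > 2, so it alone needs 3 colors.

No, G is not 2-colorable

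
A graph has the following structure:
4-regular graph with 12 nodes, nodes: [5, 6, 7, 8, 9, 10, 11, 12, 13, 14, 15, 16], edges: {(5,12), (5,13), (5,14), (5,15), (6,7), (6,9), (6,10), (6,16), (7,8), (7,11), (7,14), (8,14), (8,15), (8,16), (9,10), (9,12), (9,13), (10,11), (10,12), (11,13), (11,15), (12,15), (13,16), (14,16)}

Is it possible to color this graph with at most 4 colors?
A valid 4-coloring: color 1: [6, 8, 12, 13]; color 2: [9, 11, 14]; color 3: [5, 7, 10, 16]; color 4: [15].
(χ(G) = 3 ≤ 4.)

Yes, G is 4-colorable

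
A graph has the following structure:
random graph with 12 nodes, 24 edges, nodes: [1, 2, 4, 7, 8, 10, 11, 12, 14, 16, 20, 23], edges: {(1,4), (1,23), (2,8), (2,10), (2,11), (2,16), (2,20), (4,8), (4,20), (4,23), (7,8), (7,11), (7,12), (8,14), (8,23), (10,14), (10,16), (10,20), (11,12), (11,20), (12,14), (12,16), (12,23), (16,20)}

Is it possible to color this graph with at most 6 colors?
Yes, G is 6-colorable

A valid 6-coloring: color 1: [1, 8, 12, 20]; color 2: [2, 7, 14, 23]; color 3: [4, 10, 11]; color 4: [16].
(χ(G) = 4 ≤ 6.)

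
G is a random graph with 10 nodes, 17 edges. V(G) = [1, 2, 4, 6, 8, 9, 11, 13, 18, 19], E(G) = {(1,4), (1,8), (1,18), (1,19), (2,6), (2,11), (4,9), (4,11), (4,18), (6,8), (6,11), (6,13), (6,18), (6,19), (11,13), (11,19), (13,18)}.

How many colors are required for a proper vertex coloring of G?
Clique number ω(G) = 3 (lower bound: χ ≥ ω).
The clique on [1, 4, 18] has size 3, forcing χ ≥ 3, and the coloring below uses 3 colors, so χ(G) = 3.
A valid 3-coloring: color 1: [1, 6, 9]; color 2: [8, 11, 18]; color 3: [2, 4, 13, 19].

χ(G) = 3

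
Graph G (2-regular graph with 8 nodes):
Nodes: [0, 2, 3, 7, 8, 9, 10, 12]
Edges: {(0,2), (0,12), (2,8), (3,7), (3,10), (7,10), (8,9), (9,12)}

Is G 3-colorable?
A valid 3-coloring: color 1: [2, 10, 12]; color 2: [0, 3, 9]; color 3: [7, 8].
(χ(G) = 3 ≤ 3.)

Yes, G is 3-colorable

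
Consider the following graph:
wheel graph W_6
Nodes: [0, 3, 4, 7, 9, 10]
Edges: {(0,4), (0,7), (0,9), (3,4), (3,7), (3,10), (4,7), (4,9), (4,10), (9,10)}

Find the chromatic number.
Clique number ω(G) = 3 (lower bound: χ ≥ ω).
Odd cycle [0, 7, 3, 10, 9] needs 3 colors (χ ≥ 3).
Vertex 4 is adjacent to every vertex of [0, 3, 7, 9, 10], which already need 3 colors among themselves, so 4 needs a new color (χ ≥ 4).
The coloring below uses 4 colors, so χ(G) = 4.
A valid 4-coloring: color 1: [4]; color 2: [0, 10]; color 3: [7, 9]; color 4: [3].

χ(G) = 4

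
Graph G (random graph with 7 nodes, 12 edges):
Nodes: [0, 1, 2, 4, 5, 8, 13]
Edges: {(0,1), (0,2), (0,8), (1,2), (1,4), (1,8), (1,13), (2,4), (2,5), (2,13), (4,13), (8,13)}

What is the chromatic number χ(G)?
Clique number ω(G) = 4 (lower bound: χ ≥ ω).
The clique on [1, 2, 4, 13] has size 4, forcing χ ≥ 4, and the coloring below uses 4 colors, so χ(G) = 4.
A valid 4-coloring: color 1: [2, 8]; color 2: [1, 5]; color 3: [0, 13]; color 4: [4].

χ(G) = 4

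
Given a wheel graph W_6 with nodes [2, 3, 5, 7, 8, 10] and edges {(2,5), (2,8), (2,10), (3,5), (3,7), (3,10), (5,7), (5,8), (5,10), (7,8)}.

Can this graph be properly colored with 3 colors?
Odd cycle [3, 7, 8, 2, 10] needs 3 colors (χ ≥ 3).
Vertex 5 is adjacent to every vertex of [2, 3, 7, 8, 10], which already need 3 colors among themselves, so 5 needs a new color (χ ≥ 4).
Hence χ(G) ≥ 4 > 3, so no proper 3-coloring exists.

No, G is not 3-colorable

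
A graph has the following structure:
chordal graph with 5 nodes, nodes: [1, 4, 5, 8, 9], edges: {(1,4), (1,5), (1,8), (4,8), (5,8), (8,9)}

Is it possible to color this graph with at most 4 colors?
Yes, G is 4-colorable

A valid 4-coloring: color 1: [8]; color 2: [1, 9]; color 3: [4, 5].
(χ(G) = 3 ≤ 4.)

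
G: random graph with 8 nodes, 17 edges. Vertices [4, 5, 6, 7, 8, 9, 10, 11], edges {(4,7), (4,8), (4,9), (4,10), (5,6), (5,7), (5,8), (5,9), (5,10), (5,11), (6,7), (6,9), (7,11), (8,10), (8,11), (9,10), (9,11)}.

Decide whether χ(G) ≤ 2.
No, G is not 2-colorable

The clique on vertices [4, 8, 10] has size 3 > 2, so it alone needs 3 colors.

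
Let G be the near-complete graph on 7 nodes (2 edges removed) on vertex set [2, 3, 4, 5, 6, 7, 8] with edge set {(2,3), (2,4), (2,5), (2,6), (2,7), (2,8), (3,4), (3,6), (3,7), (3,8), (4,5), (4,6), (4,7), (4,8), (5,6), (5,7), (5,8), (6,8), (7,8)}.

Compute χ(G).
Clique number ω(G) = 5 (lower bound: χ ≥ ω).
The clique on [2, 3, 4, 6, 8] has size 5, forcing χ ≥ 5, and the coloring below uses 5 colors, so χ(G) = 5.
A valid 5-coloring: color 1: [8]; color 2: [2]; color 3: [4]; color 4: [3, 5]; color 5: [6, 7].

χ(G) = 5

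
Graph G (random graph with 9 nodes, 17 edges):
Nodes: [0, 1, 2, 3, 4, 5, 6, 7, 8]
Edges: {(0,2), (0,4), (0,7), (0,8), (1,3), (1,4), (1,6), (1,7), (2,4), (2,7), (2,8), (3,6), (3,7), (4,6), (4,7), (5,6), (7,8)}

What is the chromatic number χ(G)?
Clique number ω(G) = 4 (lower bound: χ ≥ ω).
The clique on [0, 2, 7, 8] has size 4, forcing χ ≥ 4, and the coloring below uses 4 colors, so χ(G) = 4.
A valid 4-coloring: color 1: [6, 7]; color 2: [3, 4, 5, 8]; color 3: [1, 2]; color 4: [0].

χ(G) = 4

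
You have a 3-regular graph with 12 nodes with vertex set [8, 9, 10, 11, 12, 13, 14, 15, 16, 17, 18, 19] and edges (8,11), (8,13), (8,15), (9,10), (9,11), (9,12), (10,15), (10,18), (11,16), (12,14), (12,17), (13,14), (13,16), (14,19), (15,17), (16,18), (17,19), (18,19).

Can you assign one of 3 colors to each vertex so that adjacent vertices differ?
Yes, G is 3-colorable

A valid 3-coloring: color 1: [10, 11, 12, 13, 19]; color 2: [8, 9, 14, 16, 17]; color 3: [15, 18].
(χ(G) = 3 ≤ 3.)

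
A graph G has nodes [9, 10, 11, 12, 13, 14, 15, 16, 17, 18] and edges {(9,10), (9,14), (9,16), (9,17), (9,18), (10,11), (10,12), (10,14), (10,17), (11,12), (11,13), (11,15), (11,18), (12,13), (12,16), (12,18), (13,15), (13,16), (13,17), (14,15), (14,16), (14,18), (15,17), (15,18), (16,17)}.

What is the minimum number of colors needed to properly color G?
Clique number ω(G) = 3 (lower bound: χ ≥ ω).
Odd cycle [12, 16, 17, 15, 11] needs 3 colors (χ ≥ 3).
Vertex 13 is adjacent to every vertex of [11, 12, 15, 16, 17], which already need 3 colors among themselves, so 13 needs a new color (χ ≥ 4).
The coloring below uses 4 colors, so χ(G) = 4.
A valid 4-coloring: color 1: [10, 16, 18]; color 2: [13, 14]; color 3: [9, 12, 15]; color 4: [11, 17].

χ(G) = 4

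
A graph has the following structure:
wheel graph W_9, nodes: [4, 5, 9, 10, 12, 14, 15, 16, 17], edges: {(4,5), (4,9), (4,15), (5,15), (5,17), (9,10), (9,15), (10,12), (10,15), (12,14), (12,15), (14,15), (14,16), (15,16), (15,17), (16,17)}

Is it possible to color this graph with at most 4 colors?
Yes, G is 4-colorable

A valid 4-coloring: color 1: [15]; color 2: [5, 9, 12, 16]; color 3: [4, 10, 14, 17].
(χ(G) = 3 ≤ 4.)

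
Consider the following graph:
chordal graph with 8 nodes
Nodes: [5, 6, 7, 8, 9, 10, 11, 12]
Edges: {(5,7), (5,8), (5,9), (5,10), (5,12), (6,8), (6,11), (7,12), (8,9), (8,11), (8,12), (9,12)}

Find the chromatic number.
χ(G) = 4

Clique number ω(G) = 4 (lower bound: χ ≥ ω).
The clique on [5, 8, 9, 12] has size 4, forcing χ ≥ 4, and the coloring below uses 4 colors, so χ(G) = 4.
A valid 4-coloring: color 1: [7, 8, 10]; color 2: [5, 6]; color 3: [11, 12]; color 4: [9].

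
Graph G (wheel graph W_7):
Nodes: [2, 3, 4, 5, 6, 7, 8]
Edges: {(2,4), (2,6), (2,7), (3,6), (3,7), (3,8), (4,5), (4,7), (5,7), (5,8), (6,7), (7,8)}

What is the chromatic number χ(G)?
χ(G) = 3

Clique number ω(G) = 3 (lower bound: χ ≥ ω).
The clique on [3, 7, 8] has size 3, forcing χ ≥ 3, and the coloring below uses 3 colors, so χ(G) = 3.
A valid 3-coloring: color 1: [7]; color 2: [4, 6, 8]; color 3: [2, 3, 5].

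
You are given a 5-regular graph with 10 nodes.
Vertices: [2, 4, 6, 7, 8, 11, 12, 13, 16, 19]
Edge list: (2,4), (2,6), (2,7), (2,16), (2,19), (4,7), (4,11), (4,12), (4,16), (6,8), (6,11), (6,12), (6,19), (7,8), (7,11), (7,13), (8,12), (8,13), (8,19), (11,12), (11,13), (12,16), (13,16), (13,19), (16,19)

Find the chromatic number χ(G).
χ(G) = 4

Clique number ω(G) = 3 (lower bound: χ ≥ ω).
Odd cycle [2, 16, 12, 11, 7] needs 3 colors (χ ≥ 3).
Vertex 4 is adjacent to every vertex of [2, 7, 11, 12, 16], which already need 3 colors among themselves, so 4 needs a new color (χ ≥ 4).
The coloring below uses 4 colors, so χ(G) = 4.
A valid 4-coloring: color 1: [8, 11, 16]; color 2: [7, 12, 19]; color 3: [4, 6, 13]; color 4: [2].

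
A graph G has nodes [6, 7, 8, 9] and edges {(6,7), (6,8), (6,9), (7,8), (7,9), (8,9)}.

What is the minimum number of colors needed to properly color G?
Clique number ω(G) = 4 (lower bound: χ ≥ ω).
The clique on [6, 7, 8, 9] has size 4, forcing χ ≥ 4, and the coloring below uses 4 colors, so χ(G) = 4.
A valid 4-coloring: color 1: [7]; color 2: [8]; color 3: [6]; color 4: [9].

χ(G) = 4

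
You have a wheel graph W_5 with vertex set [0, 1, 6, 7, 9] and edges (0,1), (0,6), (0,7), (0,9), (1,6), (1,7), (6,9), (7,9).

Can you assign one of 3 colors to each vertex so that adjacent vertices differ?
Yes, G is 3-colorable

A valid 3-coloring: color 1: [0]; color 2: [1, 9]; color 3: [6, 7].
(χ(G) = 3 ≤ 3.)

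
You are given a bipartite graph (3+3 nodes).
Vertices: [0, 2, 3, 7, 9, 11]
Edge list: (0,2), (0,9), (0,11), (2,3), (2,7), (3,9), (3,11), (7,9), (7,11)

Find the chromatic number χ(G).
Clique number ω(G) = 2 (lower bound: χ ≥ ω).
The graph is bipartite (no odd cycle), so 2 colors suffice: χ(G) = 2.
A valid 2-coloring: color 1: [0, 3, 7]; color 2: [2, 9, 11].

χ(G) = 2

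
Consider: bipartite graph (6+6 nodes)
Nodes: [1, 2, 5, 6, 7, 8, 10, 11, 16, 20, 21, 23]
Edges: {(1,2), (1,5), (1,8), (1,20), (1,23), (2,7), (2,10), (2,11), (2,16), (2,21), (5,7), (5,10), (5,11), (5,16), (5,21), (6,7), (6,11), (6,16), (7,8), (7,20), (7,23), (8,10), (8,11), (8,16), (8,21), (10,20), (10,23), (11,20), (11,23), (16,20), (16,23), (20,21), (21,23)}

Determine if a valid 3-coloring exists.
Yes, G is 3-colorable

A valid 3-coloring: color 1: [1, 7, 10, 11, 16, 21]; color 2: [2, 5, 6, 8, 20, 23].
(χ(G) = 2 ≤ 3.)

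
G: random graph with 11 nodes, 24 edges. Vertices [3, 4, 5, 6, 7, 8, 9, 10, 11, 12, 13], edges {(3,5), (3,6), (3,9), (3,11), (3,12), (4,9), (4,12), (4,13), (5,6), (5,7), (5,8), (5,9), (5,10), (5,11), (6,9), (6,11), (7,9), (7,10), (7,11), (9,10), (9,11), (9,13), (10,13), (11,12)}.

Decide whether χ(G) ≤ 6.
Yes, G is 6-colorable

A valid 6-coloring: color 1: [8, 9, 12]; color 2: [5, 13]; color 3: [4, 10, 11]; color 4: [3, 7]; color 5: [6].
(χ(G) = 5 ≤ 6.)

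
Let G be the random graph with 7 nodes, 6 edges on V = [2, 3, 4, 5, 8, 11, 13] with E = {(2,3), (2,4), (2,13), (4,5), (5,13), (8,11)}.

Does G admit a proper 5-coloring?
A valid 5-coloring: color 1: [2, 5, 8]; color 2: [3, 4, 11, 13].
(χ(G) = 2 ≤ 5.)

Yes, G is 5-colorable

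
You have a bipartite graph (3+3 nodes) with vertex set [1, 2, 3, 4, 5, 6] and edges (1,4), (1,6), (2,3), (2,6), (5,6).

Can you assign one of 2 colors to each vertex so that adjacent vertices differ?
A valid 2-coloring: color 1: [3, 4, 6]; color 2: [1, 2, 5].
(χ(G) = 2 ≤ 2.)

Yes, G is 2-colorable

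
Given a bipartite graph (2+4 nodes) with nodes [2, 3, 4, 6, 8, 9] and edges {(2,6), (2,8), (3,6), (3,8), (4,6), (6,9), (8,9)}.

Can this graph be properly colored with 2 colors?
A valid 2-coloring: color 1: [6, 8]; color 2: [2, 3, 4, 9].
(χ(G) = 2 ≤ 2.)

Yes, G is 2-colorable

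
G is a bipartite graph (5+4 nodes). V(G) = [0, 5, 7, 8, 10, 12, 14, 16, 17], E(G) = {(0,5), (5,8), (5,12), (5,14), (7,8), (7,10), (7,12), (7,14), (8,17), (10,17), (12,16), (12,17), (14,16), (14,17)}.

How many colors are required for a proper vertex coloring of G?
Clique number ω(G) = 2 (lower bound: χ ≥ ω).
The graph is bipartite (no odd cycle), so 2 colors suffice: χ(G) = 2.
A valid 2-coloring: color 1: [0, 8, 10, 12, 14]; color 2: [5, 7, 16, 17].

χ(G) = 2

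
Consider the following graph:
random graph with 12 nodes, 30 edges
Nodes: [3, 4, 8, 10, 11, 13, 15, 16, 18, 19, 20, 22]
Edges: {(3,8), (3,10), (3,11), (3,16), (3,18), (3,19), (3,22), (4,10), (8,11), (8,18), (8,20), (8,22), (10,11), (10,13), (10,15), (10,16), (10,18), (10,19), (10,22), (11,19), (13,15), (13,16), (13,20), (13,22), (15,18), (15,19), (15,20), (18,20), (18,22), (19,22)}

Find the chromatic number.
Clique number ω(G) = 4 (lower bound: χ ≥ ω).
The clique on [3, 8, 18, 22] has size 4, forcing χ ≥ 4, and the coloring below uses 4 colors, so χ(G) = 4.
A valid 4-coloring: color 1: [8, 10]; color 2: [3, 4, 15]; color 3: [11, 16, 20, 22]; color 4: [13, 18, 19].

χ(G) = 4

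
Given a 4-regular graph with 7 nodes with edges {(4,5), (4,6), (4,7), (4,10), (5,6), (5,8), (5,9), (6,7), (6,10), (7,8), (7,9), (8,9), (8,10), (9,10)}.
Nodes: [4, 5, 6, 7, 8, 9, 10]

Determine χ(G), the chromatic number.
χ(G) = 3

Clique number ω(G) = 3 (lower bound: χ ≥ ω).
The clique on [8, 9, 10] has size 3, forcing χ ≥ 3, and the coloring below uses 3 colors, so χ(G) = 3.
A valid 3-coloring: color 1: [4, 8]; color 2: [5, 7, 10]; color 3: [6, 9].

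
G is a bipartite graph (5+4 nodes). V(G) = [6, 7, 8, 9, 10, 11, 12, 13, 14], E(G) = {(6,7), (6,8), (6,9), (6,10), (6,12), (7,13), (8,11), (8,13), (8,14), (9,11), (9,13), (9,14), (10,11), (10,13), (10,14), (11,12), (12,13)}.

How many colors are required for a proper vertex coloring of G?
χ(G) = 2

Clique number ω(G) = 2 (lower bound: χ ≥ ω).
The graph is bipartite (no odd cycle), so 2 colors suffice: χ(G) = 2.
A valid 2-coloring: color 1: [6, 11, 13, 14]; color 2: [7, 8, 9, 10, 12].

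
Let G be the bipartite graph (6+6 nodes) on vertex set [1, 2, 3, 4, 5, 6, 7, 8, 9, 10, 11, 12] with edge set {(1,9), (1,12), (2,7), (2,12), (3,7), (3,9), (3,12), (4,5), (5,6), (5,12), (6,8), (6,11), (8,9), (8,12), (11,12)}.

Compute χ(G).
χ(G) = 2

Clique number ω(G) = 2 (lower bound: χ ≥ ω).
The graph is bipartite (no odd cycle), so 2 colors suffice: χ(G) = 2.
A valid 2-coloring: color 1: [4, 6, 7, 9, 10, 12]; color 2: [1, 2, 3, 5, 8, 11].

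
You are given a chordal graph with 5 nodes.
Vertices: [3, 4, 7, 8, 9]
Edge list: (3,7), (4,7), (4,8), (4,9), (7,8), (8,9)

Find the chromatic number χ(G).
χ(G) = 3

Clique number ω(G) = 3 (lower bound: χ ≥ ω).
The clique on [4, 8, 9] has size 3, forcing χ ≥ 3, and the coloring below uses 3 colors, so χ(G) = 3.
A valid 3-coloring: color 1: [7, 9]; color 2: [3, 4]; color 3: [8].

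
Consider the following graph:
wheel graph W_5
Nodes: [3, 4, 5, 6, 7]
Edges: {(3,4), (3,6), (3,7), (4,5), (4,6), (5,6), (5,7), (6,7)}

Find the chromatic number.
χ(G) = 3

Clique number ω(G) = 3 (lower bound: χ ≥ ω).
The clique on [3, 4, 6] has size 3, forcing χ ≥ 3, and the coloring below uses 3 colors, so χ(G) = 3.
A valid 3-coloring: color 1: [6]; color 2: [4, 7]; color 3: [3, 5].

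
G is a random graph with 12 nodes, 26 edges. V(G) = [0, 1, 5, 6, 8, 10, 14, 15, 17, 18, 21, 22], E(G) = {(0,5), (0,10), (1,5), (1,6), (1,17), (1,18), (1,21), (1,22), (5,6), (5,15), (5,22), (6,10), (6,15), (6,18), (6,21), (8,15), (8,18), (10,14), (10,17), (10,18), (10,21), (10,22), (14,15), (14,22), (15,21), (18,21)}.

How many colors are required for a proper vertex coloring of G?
Clique number ω(G) = 4 (lower bound: χ ≥ ω).
The clique on [1, 6, 18, 21] has size 4, forcing χ ≥ 4, and the coloring below uses 4 colors, so χ(G) = 4.
A valid 4-coloring: color 1: [1, 10, 15]; color 2: [0, 6, 8, 17, 22]; color 3: [5, 14, 18]; color 4: [21].

χ(G) = 4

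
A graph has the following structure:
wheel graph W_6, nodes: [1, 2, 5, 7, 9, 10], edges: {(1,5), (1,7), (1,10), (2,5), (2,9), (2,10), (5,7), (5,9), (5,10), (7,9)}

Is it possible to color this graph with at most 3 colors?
Odd cycle [10, 2, 9, 7, 1] needs 3 colors (χ ≥ 3).
Vertex 5 is adjacent to every vertex of [1, 2, 7, 9, 10], which already need 3 colors among themselves, so 5 needs a new color (χ ≥ 4).
Hence χ(G) ≥ 4 > 3, so no proper 3-coloring exists.

No, G is not 3-colorable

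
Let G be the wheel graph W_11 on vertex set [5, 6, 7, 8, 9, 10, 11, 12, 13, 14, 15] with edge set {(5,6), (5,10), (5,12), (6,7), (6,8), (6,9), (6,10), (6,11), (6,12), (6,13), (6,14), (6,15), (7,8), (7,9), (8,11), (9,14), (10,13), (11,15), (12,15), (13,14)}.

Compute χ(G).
Clique number ω(G) = 3 (lower bound: χ ≥ ω).
The clique on [5, 6, 10] has size 3, forcing χ ≥ 3, and the coloring below uses 3 colors, so χ(G) = 3.
A valid 3-coloring: color 1: [6]; color 2: [5, 8, 9, 13, 15]; color 3: [7, 10, 11, 12, 14].

χ(G) = 3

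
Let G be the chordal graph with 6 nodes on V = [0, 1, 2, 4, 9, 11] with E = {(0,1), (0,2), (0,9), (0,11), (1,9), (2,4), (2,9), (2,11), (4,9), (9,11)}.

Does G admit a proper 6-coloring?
A valid 6-coloring: color 1: [9]; color 2: [1, 2]; color 3: [0, 4]; color 4: [11].
(χ(G) = 4 ≤ 6.)

Yes, G is 6-colorable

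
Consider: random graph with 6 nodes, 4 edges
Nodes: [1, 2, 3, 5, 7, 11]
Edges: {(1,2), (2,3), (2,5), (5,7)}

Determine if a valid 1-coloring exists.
Edge (1,2) forces its endpoints to differ, so 1 color is not enough.

No, G is not 1-colorable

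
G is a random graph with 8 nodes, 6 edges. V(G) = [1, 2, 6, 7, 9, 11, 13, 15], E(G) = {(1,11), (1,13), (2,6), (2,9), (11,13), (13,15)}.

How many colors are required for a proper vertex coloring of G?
Clique number ω(G) = 3 (lower bound: χ ≥ ω).
The clique on [1, 11, 13] has size 3, forcing χ ≥ 3, and the coloring below uses 3 colors, so χ(G) = 3.
A valid 3-coloring: color 1: [2, 7, 13]; color 2: [1, 6, 9, 15]; color 3: [11].

χ(G) = 3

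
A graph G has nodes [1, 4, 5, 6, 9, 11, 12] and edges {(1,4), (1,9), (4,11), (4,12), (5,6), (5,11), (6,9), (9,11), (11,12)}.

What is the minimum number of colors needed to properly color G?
χ(G) = 3

Clique number ω(G) = 3 (lower bound: χ ≥ ω).
The clique on [4, 11, 12] has size 3, forcing χ ≥ 3, and the coloring below uses 3 colors, so χ(G) = 3.
A valid 3-coloring: color 1: [1, 6, 11]; color 2: [4, 5, 9]; color 3: [12].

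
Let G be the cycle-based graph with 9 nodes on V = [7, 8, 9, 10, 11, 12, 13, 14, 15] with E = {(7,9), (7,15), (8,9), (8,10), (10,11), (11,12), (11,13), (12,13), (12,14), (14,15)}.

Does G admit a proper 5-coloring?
Yes, G is 5-colorable

A valid 5-coloring: color 1: [9, 10, 12, 15]; color 2: [7, 8, 11, 14]; color 3: [13].
(χ(G) = 3 ≤ 5.)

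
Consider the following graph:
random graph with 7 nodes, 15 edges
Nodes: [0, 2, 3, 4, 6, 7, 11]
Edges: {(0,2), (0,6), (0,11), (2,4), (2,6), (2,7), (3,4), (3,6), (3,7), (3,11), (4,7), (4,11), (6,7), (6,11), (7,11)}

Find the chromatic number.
Clique number ω(G) = 4 (lower bound: χ ≥ ω).
The clique on [3, 4, 7, 11] has size 4, forcing χ ≥ 4, and the coloring below uses 4 colors, so χ(G) = 4.
A valid 4-coloring: color 1: [0, 7]; color 2: [4, 6]; color 3: [2, 11]; color 4: [3].

χ(G) = 4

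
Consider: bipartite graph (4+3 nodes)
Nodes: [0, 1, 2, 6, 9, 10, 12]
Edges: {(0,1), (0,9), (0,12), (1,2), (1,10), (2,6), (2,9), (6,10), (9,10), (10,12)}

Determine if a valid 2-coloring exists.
Yes, G is 2-colorable

A valid 2-coloring: color 1: [0, 2, 10]; color 2: [1, 6, 9, 12].
(χ(G) = 2 ≤ 2.)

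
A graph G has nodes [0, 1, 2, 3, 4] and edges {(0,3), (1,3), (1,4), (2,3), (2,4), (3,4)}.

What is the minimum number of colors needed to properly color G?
Clique number ω(G) = 3 (lower bound: χ ≥ ω).
The clique on [1, 3, 4] has size 3, forcing χ ≥ 3, and the coloring below uses 3 colors, so χ(G) = 3.
A valid 3-coloring: color 1: [3]; color 2: [0, 4]; color 3: [1, 2].

χ(G) = 3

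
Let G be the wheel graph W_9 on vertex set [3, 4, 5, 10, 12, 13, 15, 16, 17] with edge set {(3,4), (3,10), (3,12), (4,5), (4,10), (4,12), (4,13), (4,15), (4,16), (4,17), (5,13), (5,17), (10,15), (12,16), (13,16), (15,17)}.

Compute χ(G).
χ(G) = 3

Clique number ω(G) = 3 (lower bound: χ ≥ ω).
The clique on [3, 4, 10] has size 3, forcing χ ≥ 3, and the coloring below uses 3 colors, so χ(G) = 3.
A valid 3-coloring: color 1: [4]; color 2: [3, 5, 15, 16]; color 3: [10, 12, 13, 17].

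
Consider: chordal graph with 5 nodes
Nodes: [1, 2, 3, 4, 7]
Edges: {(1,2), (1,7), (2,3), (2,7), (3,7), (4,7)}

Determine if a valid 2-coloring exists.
No, G is not 2-colorable

The clique on vertices [1, 2, 7] has size 3 > 2, so it alone needs 3 colors.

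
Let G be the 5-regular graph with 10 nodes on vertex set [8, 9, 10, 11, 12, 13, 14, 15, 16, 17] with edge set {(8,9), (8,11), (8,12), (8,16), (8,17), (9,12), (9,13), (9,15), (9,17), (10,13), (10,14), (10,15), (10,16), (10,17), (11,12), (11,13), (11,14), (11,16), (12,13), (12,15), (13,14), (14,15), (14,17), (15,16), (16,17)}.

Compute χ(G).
χ(G) = 4

Clique number ω(G) = 3 (lower bound: χ ≥ ω).
Odd cycle [11, 12, 9, 17, 16] needs 3 colors (χ ≥ 3).
Vertex 8 is adjacent to every vertex of [9, 11, 12, 16, 17], which already need 3 colors among themselves, so 8 needs a new color (χ ≥ 4).
The coloring below uses 4 colors, so χ(G) = 4.
A valid 4-coloring: color 1: [13, 15, 17]; color 2: [8, 10]; color 3: [12, 14, 16]; color 4: [9, 11].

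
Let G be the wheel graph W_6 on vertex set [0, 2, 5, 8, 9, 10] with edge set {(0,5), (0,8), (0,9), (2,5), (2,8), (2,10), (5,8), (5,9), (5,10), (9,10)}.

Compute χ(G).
χ(G) = 4

Clique number ω(G) = 3 (lower bound: χ ≥ ω).
Odd cycle [2, 10, 9, 0, 8] needs 3 colors (χ ≥ 3).
Vertex 5 is adjacent to every vertex of [0, 2, 8, 9, 10], which already need 3 colors among themselves, so 5 needs a new color (χ ≥ 4).
The coloring below uses 4 colors, so χ(G) = 4.
A valid 4-coloring: color 1: [5]; color 2: [0, 2]; color 3: [8, 10]; color 4: [9].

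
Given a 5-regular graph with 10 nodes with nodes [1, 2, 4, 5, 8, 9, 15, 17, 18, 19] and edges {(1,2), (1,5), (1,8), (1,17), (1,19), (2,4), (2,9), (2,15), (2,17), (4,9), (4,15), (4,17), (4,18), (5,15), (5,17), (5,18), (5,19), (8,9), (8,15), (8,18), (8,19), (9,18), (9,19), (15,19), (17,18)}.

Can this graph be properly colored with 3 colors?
No, G is not 3-colorable

Odd cycle [1, 2, 4, 18, 5] needs 3 colors (χ ≥ 3).
Vertex 17 is adjacent to every vertex of [1, 2, 4, 5, 18], which already need 3 colors among themselves, so 17 needs a new color (χ ≥ 4).
Hence χ(G) ≥ 4 > 3, so no proper 3-coloring exists.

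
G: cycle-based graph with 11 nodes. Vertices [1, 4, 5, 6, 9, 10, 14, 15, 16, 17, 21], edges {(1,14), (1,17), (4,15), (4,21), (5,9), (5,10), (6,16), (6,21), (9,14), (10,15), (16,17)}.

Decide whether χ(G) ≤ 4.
A valid 4-coloring: color 1: [1, 4, 9, 10, 16]; color 2: [5, 14, 15, 17, 21]; color 3: [6].
(χ(G) = 3 ≤ 4.)

Yes, G is 4-colorable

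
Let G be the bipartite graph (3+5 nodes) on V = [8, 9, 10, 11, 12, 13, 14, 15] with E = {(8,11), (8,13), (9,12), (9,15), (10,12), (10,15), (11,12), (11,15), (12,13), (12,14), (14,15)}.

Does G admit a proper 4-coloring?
Yes, G is 4-colorable

A valid 4-coloring: color 1: [8, 12, 15]; color 2: [9, 10, 11, 13, 14].
(χ(G) = 2 ≤ 4.)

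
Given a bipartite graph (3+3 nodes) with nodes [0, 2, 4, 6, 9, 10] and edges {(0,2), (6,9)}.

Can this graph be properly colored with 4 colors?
A valid 4-coloring: color 1: [2, 4, 9, 10]; color 2: [0, 6].
(χ(G) = 2 ≤ 4.)

Yes, G is 4-colorable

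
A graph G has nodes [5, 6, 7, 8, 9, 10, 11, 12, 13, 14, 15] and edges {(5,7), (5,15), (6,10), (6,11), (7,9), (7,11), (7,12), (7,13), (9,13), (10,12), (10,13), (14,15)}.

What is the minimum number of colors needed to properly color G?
χ(G) = 3

Clique number ω(G) = 3 (lower bound: χ ≥ ω).
The clique on [7, 9, 13] has size 3, forcing χ ≥ 3, and the coloring below uses 3 colors, so χ(G) = 3.
A valid 3-coloring: color 1: [7, 8, 10, 15]; color 2: [5, 11, 12, 13, 14]; color 3: [6, 9].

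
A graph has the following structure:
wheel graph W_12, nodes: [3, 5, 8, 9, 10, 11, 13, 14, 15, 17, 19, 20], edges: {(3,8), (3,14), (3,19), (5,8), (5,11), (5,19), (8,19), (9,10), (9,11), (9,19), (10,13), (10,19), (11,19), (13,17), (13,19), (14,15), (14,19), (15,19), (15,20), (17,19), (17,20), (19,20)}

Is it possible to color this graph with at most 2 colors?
No, G is not 2-colorable

The clique on vertices [3, 8, 19] has size 3 > 2, so it alone needs 3 colors.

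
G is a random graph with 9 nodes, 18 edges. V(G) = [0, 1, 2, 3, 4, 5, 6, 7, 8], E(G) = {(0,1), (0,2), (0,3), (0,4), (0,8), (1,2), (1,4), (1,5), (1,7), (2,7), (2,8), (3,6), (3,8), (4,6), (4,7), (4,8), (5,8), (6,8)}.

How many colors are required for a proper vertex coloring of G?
Clique number ω(G) = 3 (lower bound: χ ≥ ω).
The clique on [0, 2, 8] has size 3, forcing χ ≥ 3, and the coloring below uses 3 colors, so χ(G) = 3.
A valid 3-coloring: color 1: [1, 8]; color 2: [0, 5, 6, 7]; color 3: [2, 3, 4].

χ(G) = 3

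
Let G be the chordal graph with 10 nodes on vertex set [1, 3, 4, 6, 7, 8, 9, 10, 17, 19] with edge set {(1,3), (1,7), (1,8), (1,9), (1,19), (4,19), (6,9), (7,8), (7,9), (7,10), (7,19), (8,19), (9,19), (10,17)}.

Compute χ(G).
χ(G) = 4

Clique number ω(G) = 4 (lower bound: χ ≥ ω).
The clique on [1, 7, 8, 19] has size 4, forcing χ ≥ 4, and the coloring below uses 4 colors, so χ(G) = 4.
A valid 4-coloring: color 1: [1, 4, 6, 10]; color 2: [3, 7, 17]; color 3: [19]; color 4: [8, 9].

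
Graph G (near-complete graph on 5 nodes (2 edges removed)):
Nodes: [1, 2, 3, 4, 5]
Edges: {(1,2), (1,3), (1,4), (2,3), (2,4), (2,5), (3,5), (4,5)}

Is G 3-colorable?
Yes, G is 3-colorable

A valid 3-coloring: color 1: [2]; color 2: [3, 4]; color 3: [1, 5].
(χ(G) = 3 ≤ 3.)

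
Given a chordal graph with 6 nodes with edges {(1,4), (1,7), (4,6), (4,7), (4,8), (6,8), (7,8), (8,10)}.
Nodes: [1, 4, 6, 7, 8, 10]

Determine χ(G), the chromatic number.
Clique number ω(G) = 3 (lower bound: χ ≥ ω).
The clique on [4, 6, 8] has size 3, forcing χ ≥ 3, and the coloring below uses 3 colors, so χ(G) = 3.
A valid 3-coloring: color 1: [1, 8]; color 2: [4, 10]; color 3: [6, 7].

χ(G) = 3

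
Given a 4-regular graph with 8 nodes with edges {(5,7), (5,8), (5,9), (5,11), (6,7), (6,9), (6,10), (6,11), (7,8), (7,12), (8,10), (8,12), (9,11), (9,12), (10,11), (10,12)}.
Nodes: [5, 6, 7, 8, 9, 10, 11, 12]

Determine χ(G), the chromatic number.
χ(G) = 3

Clique number ω(G) = 3 (lower bound: χ ≥ ω).
The clique on [8, 10, 12] has size 3, forcing χ ≥ 3, and the coloring below uses 3 colors, so χ(G) = 3.
A valid 3-coloring: color 1: [7, 9, 10]; color 2: [5, 6, 12]; color 3: [8, 11].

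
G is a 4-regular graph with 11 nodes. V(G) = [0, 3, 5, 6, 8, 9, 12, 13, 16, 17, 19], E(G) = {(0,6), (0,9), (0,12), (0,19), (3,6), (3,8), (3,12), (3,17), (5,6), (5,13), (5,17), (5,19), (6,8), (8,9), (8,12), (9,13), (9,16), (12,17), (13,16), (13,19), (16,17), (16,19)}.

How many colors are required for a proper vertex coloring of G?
Clique number ω(G) = 3 (lower bound: χ ≥ ω).
The clique on [3, 8, 12] has size 3, forcing χ ≥ 3, and the coloring below uses 3 colors, so χ(G) = 3.
A valid 3-coloring: color 1: [6, 9, 12, 19]; color 2: [0, 3, 5, 16]; color 3: [8, 13, 17].

χ(G) = 3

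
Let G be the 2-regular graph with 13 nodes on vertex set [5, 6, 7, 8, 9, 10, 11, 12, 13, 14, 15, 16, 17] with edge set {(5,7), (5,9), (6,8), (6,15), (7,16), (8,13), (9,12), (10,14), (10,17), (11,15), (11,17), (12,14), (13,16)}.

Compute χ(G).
Clique number ω(G) = 2 (lower bound: χ ≥ ω).
Odd cycle [17, 11, 15, 6, 8, 13, 16, 7, 5, 9, 12, 14, 10] needs 3 colors (χ ≥ 3).
The coloring below uses 3 colors, so χ(G) = 3.
A valid 3-coloring: color 1: [5, 8, 14, 15, 16, 17]; color 2: [6, 7, 10, 11, 12, 13]; color 3: [9].

χ(G) = 3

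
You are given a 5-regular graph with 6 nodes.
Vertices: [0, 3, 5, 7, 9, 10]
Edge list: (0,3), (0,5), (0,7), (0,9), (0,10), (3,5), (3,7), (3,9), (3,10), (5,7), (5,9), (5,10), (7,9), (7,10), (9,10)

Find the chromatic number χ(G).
χ(G) = 6

Clique number ω(G) = 6 (lower bound: χ ≥ ω).
The clique on [0, 3, 5, 7, 9, 10] has size 6, forcing χ ≥ 6, and the coloring below uses 6 colors, so χ(G) = 6.
A valid 6-coloring: color 1: [0]; color 2: [7]; color 3: [9]; color 4: [5]; color 5: [10]; color 6: [3].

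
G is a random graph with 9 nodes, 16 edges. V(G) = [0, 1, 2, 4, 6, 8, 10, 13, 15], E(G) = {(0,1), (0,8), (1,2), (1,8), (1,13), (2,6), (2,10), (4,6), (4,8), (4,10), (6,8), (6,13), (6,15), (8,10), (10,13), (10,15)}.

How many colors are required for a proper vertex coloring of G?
Clique number ω(G) = 3 (lower bound: χ ≥ ω).
The clique on [0, 1, 8] has size 3, forcing χ ≥ 3, and the coloring below uses 3 colors, so χ(G) = 3.
A valid 3-coloring: color 1: [2, 8, 13, 15]; color 2: [1, 6, 10]; color 3: [0, 4].

χ(G) = 3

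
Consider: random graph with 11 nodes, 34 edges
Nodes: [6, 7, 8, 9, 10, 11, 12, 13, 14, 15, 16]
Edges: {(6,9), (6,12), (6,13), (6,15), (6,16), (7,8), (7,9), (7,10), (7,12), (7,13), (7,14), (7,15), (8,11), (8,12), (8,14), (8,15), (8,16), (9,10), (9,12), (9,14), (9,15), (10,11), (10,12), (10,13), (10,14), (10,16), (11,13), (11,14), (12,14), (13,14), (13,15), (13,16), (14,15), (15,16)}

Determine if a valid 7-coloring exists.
Yes, G is 7-colorable

A valid 7-coloring: color 1: [6, 14]; color 2: [10, 15]; color 3: [7, 11, 16]; color 4: [8, 9, 13]; color 5: [12].
(χ(G) = 5 ≤ 7.)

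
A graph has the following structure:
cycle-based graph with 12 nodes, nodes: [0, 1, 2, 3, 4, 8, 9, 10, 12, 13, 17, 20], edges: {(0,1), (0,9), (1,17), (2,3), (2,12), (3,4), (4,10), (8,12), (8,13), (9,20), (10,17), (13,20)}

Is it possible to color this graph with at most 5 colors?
A valid 5-coloring: color 1: [1, 3, 9, 10, 12, 13]; color 2: [0, 2, 4, 8, 17, 20].
(χ(G) = 2 ≤ 5.)

Yes, G is 5-colorable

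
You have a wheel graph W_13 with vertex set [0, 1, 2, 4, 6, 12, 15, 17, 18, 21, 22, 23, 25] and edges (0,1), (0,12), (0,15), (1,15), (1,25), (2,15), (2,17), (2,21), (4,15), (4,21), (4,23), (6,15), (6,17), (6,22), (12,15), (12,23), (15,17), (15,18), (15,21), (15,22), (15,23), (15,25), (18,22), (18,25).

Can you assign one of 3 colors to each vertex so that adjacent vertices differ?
Yes, G is 3-colorable

A valid 3-coloring: color 1: [15]; color 2: [1, 2, 4, 6, 12, 18]; color 3: [0, 17, 21, 22, 23, 25].
(χ(G) = 3 ≤ 3.)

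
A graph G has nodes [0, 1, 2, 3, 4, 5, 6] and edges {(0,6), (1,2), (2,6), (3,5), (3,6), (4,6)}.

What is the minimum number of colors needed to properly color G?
χ(G) = 2

Clique number ω(G) = 2 (lower bound: χ ≥ ω).
The graph is bipartite (no odd cycle), so 2 colors suffice: χ(G) = 2.
A valid 2-coloring: color 1: [1, 5, 6]; color 2: [0, 2, 3, 4].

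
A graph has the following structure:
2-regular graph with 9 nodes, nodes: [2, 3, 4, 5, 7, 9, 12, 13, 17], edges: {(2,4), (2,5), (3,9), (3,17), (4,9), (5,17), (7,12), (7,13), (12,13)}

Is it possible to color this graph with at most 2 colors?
The clique on vertices [7, 12, 13] has size 3 > 2, so it alone needs 3 colors.

No, G is not 2-colorable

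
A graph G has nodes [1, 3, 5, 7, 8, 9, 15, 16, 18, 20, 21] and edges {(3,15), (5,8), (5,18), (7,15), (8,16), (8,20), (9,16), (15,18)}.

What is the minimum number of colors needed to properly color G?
χ(G) = 2

Clique number ω(G) = 2 (lower bound: χ ≥ ω).
The graph is bipartite (no odd cycle), so 2 colors suffice: χ(G) = 2.
A valid 2-coloring: color 1: [1, 3, 7, 8, 9, 18, 21]; color 2: [5, 15, 16, 20].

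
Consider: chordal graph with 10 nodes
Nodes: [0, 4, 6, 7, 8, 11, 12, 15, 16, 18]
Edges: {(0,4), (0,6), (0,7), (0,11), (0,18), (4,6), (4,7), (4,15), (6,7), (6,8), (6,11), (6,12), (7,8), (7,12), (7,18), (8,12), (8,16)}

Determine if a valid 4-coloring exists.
Yes, G is 4-colorable

A valid 4-coloring: color 1: [7, 11, 15, 16]; color 2: [6, 18]; color 3: [0, 8]; color 4: [4, 12].
(χ(G) = 4 ≤ 4.)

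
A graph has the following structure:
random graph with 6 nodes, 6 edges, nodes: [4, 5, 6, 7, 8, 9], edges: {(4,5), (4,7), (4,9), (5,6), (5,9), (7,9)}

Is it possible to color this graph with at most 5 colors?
A valid 5-coloring: color 1: [4, 6, 8]; color 2: [5, 7]; color 3: [9].
(χ(G) = 3 ≤ 5.)

Yes, G is 5-colorable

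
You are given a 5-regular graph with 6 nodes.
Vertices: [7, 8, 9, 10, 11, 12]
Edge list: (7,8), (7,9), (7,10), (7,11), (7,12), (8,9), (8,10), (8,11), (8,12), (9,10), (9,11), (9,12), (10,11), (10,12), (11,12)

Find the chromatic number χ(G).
χ(G) = 6

Clique number ω(G) = 6 (lower bound: χ ≥ ω).
The clique on [7, 8, 9, 10, 11, 12] has size 6, forcing χ ≥ 6, and the coloring below uses 6 colors, so χ(G) = 6.
A valid 6-coloring: color 1: [8]; color 2: [7]; color 3: [12]; color 4: [11]; color 5: [9]; color 6: [10].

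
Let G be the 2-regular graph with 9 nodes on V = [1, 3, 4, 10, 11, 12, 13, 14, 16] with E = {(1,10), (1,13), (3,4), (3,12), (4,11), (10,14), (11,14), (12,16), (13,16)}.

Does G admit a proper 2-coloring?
Odd cycle [13, 1, 10, 14, 11, 4, 3, 12, 16] needs 3 colors (χ ≥ 3).
Hence χ(G) ≥ 3 > 2, so no proper 2-coloring exists.

No, G is not 2-colorable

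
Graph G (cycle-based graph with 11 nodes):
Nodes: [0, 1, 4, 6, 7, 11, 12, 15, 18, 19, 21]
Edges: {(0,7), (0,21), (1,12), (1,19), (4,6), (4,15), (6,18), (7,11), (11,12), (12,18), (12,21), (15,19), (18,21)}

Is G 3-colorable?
A valid 3-coloring: color 1: [4, 7, 12, 19]; color 2: [0, 1, 11, 15, 18]; color 3: [6, 21].
(χ(G) = 3 ≤ 3.)

Yes, G is 3-colorable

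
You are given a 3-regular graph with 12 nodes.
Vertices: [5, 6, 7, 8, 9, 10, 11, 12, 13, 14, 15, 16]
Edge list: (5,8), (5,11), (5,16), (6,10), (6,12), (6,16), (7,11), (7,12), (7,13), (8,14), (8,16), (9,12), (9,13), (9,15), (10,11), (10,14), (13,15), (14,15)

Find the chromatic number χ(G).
χ(G) = 3

Clique number ω(G) = 3 (lower bound: χ ≥ ω).
The clique on [5, 8, 16] has size 3, forcing χ ≥ 3, and the coloring below uses 3 colors, so χ(G) = 3.
A valid 3-coloring: color 1: [11, 12, 13, 14, 16]; color 2: [5, 6, 7, 9]; color 3: [8, 10, 15].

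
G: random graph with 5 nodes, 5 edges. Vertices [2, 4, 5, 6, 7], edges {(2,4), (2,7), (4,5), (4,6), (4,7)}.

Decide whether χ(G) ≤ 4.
Yes, G is 4-colorable

A valid 4-coloring: color 1: [4]; color 2: [2, 5, 6]; color 3: [7].
(χ(G) = 3 ≤ 4.)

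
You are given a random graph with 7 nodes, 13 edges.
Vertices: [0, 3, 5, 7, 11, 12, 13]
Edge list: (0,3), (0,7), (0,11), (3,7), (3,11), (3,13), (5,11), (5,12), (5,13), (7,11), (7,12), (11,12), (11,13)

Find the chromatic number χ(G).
Clique number ω(G) = 4 (lower bound: χ ≥ ω).
The clique on [0, 3, 7, 11] has size 4, forcing χ ≥ 4, and the coloring below uses 4 colors, so χ(G) = 4.
A valid 4-coloring: color 1: [11]; color 2: [7, 13]; color 3: [3, 12]; color 4: [0, 5].

χ(G) = 4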